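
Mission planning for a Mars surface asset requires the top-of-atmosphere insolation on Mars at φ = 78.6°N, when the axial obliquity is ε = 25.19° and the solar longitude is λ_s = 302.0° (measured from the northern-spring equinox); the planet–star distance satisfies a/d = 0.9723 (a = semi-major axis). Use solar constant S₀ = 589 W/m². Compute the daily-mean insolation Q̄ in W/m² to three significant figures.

Solar declination: sin δ = sin ε · sin λ_s = sin 25.19° × sin 302.0° = -0.36095, so δ = -21.158°.
cos H₀ = −tan(+78.6°) tan(-21.158°) = 1.9195 ≥ 1 ⇒ polar night, H₀ = 0 and Q̄ = 0.
Inverse-square distance factor (a/d)² = 0.9723² = 0.945367.

Q̄ ≈ 0.00 W/m²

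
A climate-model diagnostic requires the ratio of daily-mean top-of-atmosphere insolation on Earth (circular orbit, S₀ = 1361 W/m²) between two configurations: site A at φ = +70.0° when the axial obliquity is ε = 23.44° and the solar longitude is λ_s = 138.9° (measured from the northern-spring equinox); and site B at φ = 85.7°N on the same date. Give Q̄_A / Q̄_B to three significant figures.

Q̄_A / Q̄_B ≈ 0.992

— Configuration A (φ=+70.0°):
Solar declination: sin δ = sin ε · sin λ_s = sin 23.44° × sin 138.9° = 0.26150, so δ = +15.159°.
cos H₀ = −tan(+70.0°) tan(+15.159°) = -0.7444, H₀ = 2.4104 rad.
Bracket: H₀ sin φ sin δ + cos φ cos δ sin H₀ = 2.4104×0.93969×0.26150 + 0.34202×0.96520×0.66778 = 0.592305 + 0.220446 = 0.812751.
Q̄ = (S₀/π) × [bracket] = (1361/π) × 0.812751 = 352.10 W/m².
— Configuration B (φ=+85.7°):
cos H₀ = −tan(+85.7°) tan(+15.159°) = -3.6032 ≤ −1 ⇒ polar day, H₀ = π.
Bracket: H₀ sin φ sin δ + cos φ cos δ sin H₀ = 3.1416×0.99719×0.26150 + 0.07498×0.96520×0.00000 = 0.819220 + 0.000000 = 0.819220.
Q̄ = (S₀/π) × [bracket] = (1361/π) × 0.819220 = 354.90 W/m².
Ratio Q̄_A / Q̄_B = 352.10 / 354.90 = 0.9921.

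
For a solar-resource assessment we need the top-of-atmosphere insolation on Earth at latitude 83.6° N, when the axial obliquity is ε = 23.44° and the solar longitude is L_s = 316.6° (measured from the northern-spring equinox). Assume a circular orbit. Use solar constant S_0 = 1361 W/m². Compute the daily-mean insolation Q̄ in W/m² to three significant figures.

Q̄ ≈ 0.00 W/m²

Solar declination: sin δ = sin ε · sin L_s = sin 23.44° × sin 316.6° = -0.27332, so δ = -15.862°.
cos h₀ = −tan(+83.6°) tan(-15.862°) = 2.5331 ≥ 1 ⇒ polar night, h₀ = 0 and Q̄ = 0.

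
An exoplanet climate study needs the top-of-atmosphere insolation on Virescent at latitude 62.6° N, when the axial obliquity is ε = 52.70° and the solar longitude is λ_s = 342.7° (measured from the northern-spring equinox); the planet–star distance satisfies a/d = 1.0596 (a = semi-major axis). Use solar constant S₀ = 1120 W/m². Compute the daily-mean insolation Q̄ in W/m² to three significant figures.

Q̄ ≈ 67.1 W/m²

Solar declination: sin δ = sin ε · sin λ_s = sin 52.70° × sin 342.7° = -0.23655, so δ = -13.683°.
cos H₀ = −tan(+62.6°) tan(-13.683°) = 0.4697, H₀ = 1.0819 rad.
Bracket: H₀ sin φ sin δ + cos φ cos δ sin H₀ = 1.0819×0.88782×-0.23655 + 0.46020×0.97162×0.88283 = -0.227214 + 0.394748 = 0.167534.
Inverse-square distance factor (a/d)² = 1.0596² = 1.122752.
Q̄ = (S₀/π) × 1.122752 × [bracket] = (1120/π) × 1.122752 × 0.167534 = 67.06 W/m².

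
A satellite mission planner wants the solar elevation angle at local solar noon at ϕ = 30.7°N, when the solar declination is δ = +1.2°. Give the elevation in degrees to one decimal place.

At local noon the hour angle is zero, so the zenith angle equals |ϕ − δ| = |+30.7° − (+1.200°)| = 29.500°.
Elevation = 90° − 29.500° = 60.5°.

60.5°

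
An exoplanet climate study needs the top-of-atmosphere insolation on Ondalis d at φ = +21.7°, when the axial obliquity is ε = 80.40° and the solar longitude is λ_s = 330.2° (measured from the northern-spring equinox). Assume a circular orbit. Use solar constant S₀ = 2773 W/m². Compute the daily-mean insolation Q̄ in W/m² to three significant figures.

Q̄ ≈ 482 W/m²

Solar declination: sin δ = sin ε · sin λ_s = sin 80.40° × sin 330.2° = -0.49001, so δ = -29.342°.
cos H₀ = −tan(+21.7°) tan(-29.342°) = 0.2237, H₀ = 1.3452 rad.
Bracket: H₀ sin φ sin δ + cos φ cos δ sin H₀ = 1.3452×0.36975×-0.49001 + 0.92913×0.87171×0.97466 = -0.243725 + 0.789408 = 0.545683.
Q̄ = (S₀/π) × [bracket] = (2773/π) × 0.545683 = 481.7 W/m².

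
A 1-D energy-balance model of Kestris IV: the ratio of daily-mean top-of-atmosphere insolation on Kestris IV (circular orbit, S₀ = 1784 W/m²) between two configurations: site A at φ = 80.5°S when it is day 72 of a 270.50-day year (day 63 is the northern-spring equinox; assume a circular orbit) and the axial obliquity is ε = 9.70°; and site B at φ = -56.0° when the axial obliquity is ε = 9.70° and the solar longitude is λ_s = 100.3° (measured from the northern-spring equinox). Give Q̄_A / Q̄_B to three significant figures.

Q̄_A / Q̄_B ≈ 0.324

— Configuration A (φ=-80.5°):
Solar longitude: λ_s = 360° × (72 − 63)/270.50 = 11.978°.
sin δ = sin 9.70° × sin 11.978° = 0.03497, so δ = +2.004°.
cos H₀ = −tan(-80.5°) tan(+2.004°) = 0.2091, H₀ = 1.3602 rad.
Bracket: H₀ sin φ sin δ + cos φ cos δ sin H₀ = 1.3602×-0.98629×0.03497 + 0.16505×0.99939×0.97790 = -0.046914 + 0.161304 = 0.114390.
Q̄ = (S₀/π) × [bracket] = (1784/π) × 0.114390 = 64.958 W/m².
— Configuration B (φ=-56.0°):
Solar declination: sin δ = sin ε · sin λ_s = sin 9.70° × sin 100.3° = 0.16577, so δ = +9.542°.
cos H₀ = −tan(-56.0°) tan(+9.542°) = 0.2492, H₀ = 1.3189 rad.
Bracket: H₀ sin φ sin δ + cos φ cos δ sin H₀ = 1.3189×-0.82904×0.16577 + 0.55919×0.98616×0.96845 = -0.181256 + 0.534053 = 0.352797.
Q̄ = (S₀/π) × [bracket] = (1784/π) × 0.352797 = 200.34 W/m².
Ratio Q̄_A / Q̄_B = 64.958 / 200.34 = 0.3242.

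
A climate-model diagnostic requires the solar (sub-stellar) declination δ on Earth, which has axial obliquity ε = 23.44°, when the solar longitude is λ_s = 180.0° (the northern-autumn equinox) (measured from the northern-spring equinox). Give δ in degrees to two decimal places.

sin δ = sin ε · sin λ_s = sin 23.44° × sin 180.0° = 0.000000.
δ = arcsin(0.000000) = +0.00°.

δ = +0.00°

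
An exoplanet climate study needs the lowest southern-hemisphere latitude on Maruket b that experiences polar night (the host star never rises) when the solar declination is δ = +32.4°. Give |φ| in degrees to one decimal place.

Polar night requires cos H₀ = −tan φ tan δ ≥ 1, i.e. tan φ tan δ ≤ −1.
The boundary is |tan φ| · |tan δ| = 1, so |φ| = 90° − |δ| = 90° − 32.4° = 57.6° in the southern hemisphere.

|φ| = 57.6°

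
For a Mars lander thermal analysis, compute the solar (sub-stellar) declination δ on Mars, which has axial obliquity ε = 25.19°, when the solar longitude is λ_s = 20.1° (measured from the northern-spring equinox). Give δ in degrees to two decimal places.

δ = +8.41°

sin δ = sin ε · sin λ_s = sin 25.19° × sin 20.1° = 0.146269.
δ = arcsin(0.146269) = +8.41°.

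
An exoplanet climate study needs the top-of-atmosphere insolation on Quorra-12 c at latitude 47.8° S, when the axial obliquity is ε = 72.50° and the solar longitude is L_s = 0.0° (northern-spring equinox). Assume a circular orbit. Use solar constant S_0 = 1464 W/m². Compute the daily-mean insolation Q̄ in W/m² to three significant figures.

Q̄ ≈ 313 W/m²

Solar declination: sin δ = sin ε · sin L_s = sin 72.50° × sin 0.0° = 0.00000, so δ = +0.000°.
cos h₀ = −tan(-47.8°) tan(+0.000°) = 0.0000, h₀ = 1.5708 rad.
Bracket: h₀ sin ϕ sin δ + cos ϕ cos δ sin h₀ = 1.5708×-0.74080×0.00000 + 0.67172×1.00000×1.00000 = -0.000000 + 0.671720 = 0.671720.
Q̄ = (S_0/π) × [bracket] = (1464/π) × 0.671720 = 313.0 W/m².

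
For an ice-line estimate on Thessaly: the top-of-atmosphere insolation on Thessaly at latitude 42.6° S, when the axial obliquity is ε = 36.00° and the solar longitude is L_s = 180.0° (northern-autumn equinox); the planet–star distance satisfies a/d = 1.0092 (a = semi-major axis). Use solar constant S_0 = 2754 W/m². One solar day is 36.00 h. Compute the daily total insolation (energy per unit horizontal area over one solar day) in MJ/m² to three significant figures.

85.2 MJ/m²

Solar declination: sin δ = sin ε · sin L_s = sin 36.00° × sin 180.0° = 0.00000, so δ = +0.000°.
cos h₀ = −tan(-42.6°) tan(+0.000°) = 0.0000, h₀ = 1.5708 rad.
Bracket: h₀ sin ϕ sin δ + cos ϕ cos δ sin h₀ = 1.5708×-0.67688×0.00000 + 0.73610×1.00000×1.00000 = -0.000000 + 0.736100 = 0.736100.
Inverse-square distance factor (a/d)² = 1.0092² = 1.018485.
Q̄ = (S_0/π) × 1.018485 × [bracket] = (2754/π) × 1.018485 × 0.736100 = 657.21 W/m².
Daily total = Q̄ × 36.00 h × 3600 s/h = 657.21 × 36.00 × 3600 / 10⁶ = 85.17 MJ/m².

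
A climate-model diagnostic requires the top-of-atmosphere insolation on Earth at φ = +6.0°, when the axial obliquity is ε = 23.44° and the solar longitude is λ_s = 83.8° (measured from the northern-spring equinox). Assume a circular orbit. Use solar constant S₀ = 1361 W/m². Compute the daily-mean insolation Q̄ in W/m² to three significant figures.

Q̄ ≈ 424 W/m²

Solar declination: sin δ = sin ε · sin λ_s = sin 23.44° × sin 83.8° = 0.39546, so δ = +23.295°.
cos H₀ = −tan(+6.0°) tan(+23.295°) = -0.0453, H₀ = 1.6161 rad.
Bracket: H₀ sin φ sin δ + cos φ cos δ sin H₀ = 1.6161×0.10453×0.39546 + 0.99452×0.91848×0.99898 = 0.066805 + 0.912515 = 0.979320.
Q̄ = (S₀/π) × [bracket] = (1361/π) × 0.979320 = 424.3 W/m².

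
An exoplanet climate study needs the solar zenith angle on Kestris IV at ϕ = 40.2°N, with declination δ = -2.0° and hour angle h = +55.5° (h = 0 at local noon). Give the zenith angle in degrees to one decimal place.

cos θ_z = sin ϕ sin δ + cos ϕ cos δ cos h = -0.022526 + 0.432355 = 0.409829.
θ_z = arccos(0.409829) = 65.8°.

θ_z = 65.8°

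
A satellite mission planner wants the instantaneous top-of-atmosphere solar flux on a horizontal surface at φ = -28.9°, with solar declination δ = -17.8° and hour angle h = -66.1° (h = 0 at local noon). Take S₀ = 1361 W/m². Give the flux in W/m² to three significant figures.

cos θ_z = sin φ sin δ + cos φ cos δ cos h = 0.147737 + 0.337708 = 0.485445.
Flux = S₀ · cos θ_z = 1361 × 0.485445 = 660.7 W/m².

661 W/m²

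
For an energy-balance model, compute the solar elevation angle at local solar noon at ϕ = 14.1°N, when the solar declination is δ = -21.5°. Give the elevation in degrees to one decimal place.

54.4°

At local noon the hour angle is zero, so the zenith angle equals |ϕ − δ| = |+14.1° − (-21.500°)| = 35.600°.
Elevation = 90° − 35.600° = 54.4°.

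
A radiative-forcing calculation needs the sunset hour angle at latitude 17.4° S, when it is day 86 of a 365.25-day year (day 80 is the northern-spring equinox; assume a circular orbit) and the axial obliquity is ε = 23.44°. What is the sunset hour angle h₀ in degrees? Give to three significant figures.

h₀ = 89.3°

Solar longitude: L_s = 360° × (86 − 80)/365.25 = 5.914°.
sin δ = sin 23.44° × sin 5.914° = 0.04098, so δ = +2.349°.
cos h₀ = −tan ϕ · tan δ = −tan(-17.4°) × tan(+2.349°) = 0.0129, so h₀ = 1.5579 rad = 89.26°.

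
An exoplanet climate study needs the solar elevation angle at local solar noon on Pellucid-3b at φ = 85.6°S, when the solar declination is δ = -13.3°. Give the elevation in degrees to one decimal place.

At local noon the hour angle is zero, so the zenith angle equals |φ − δ| = |-85.6° − (-13.300°)| = 72.300°.
Elevation = 90° − 72.300° = 17.7°.

17.7°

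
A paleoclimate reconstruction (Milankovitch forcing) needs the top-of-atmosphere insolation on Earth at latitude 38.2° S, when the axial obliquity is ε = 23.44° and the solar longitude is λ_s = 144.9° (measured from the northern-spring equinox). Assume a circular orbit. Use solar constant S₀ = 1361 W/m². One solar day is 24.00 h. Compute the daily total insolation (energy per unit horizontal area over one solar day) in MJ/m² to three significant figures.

Solar declination: sin δ = sin ε · sin λ_s = sin 23.44° × sin 144.9° = 0.22873, so δ = +13.222°.
cos H₀ = −tan(-38.2°) tan(+13.222°) = 0.1849, H₀ = 1.3848 rad.
Bracket: H₀ sin φ sin δ + cos φ cos δ sin H₀ = 1.3848×-0.61841×0.22873 + 0.78586×0.97349×0.98276 = -0.195878 + 0.751838 = 0.555960.
Q̄ = (S₀/π) × [bracket] = (1361/π) × 0.555960 = 240.85 W/m².
Daily total = Q̄ × 24.00 h × 3600 s/h = 240.85 × 24.00 × 3600 / 10⁶ = 20.81 MJ/m².

20.8 MJ/m²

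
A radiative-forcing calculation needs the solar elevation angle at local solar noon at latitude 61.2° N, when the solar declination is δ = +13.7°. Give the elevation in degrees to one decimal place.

42.5°

At local noon the hour angle is zero, so the zenith angle equals |ϕ − δ| = |+61.2° − (+13.700°)| = 47.500°.
Elevation = 90° − 47.500° = 42.5°.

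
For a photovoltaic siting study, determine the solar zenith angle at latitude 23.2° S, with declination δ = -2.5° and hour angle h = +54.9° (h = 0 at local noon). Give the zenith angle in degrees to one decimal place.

θ_z = 57.0°

cos θ_z = sin φ sin δ + cos φ cos δ cos h = 0.017184 + 0.528005 = 0.545189.
θ_z = arccos(0.545189) = 57.0°.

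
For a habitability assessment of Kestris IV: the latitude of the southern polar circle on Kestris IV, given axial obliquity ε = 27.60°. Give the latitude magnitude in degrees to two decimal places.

62.40°

The polar circle is the lowest latitude that experiences at least one full rotation of continuous darkness at the northern-summer solstice; it lies at |φ| = 90° − ε = 90° − 27.60° = 62.40°.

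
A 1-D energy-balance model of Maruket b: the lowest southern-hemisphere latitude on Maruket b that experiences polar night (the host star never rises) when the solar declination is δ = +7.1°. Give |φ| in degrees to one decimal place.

Polar night requires cos H₀ = −tan φ tan δ ≥ 1, i.e. tan φ tan δ ≤ −1.
The boundary is |tan φ| · |tan δ| = 1, so |φ| = 90° − |δ| = 90° − 7.1° = 82.9° in the southern hemisphere.

|φ| = 82.9°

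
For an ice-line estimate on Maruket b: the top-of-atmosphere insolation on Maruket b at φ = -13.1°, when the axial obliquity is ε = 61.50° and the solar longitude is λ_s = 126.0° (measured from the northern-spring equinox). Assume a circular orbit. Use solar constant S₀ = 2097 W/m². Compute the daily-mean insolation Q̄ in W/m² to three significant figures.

Solar declination: sin δ = sin ε · sin λ_s = sin 61.50° × sin 126.0° = 0.71098, so δ = +45.315°.
cos H₀ = −tan(-13.1°) tan(+45.315°) = 0.2353, H₀ = 1.3333 rad.
Bracket: H₀ sin φ sin δ + cos φ cos δ sin H₀ = 1.3333×-0.22665×0.71098 + 0.97398×0.70321×0.97193 = -0.214853 + 0.665687 = 0.450834.
Q̄ = (S₀/π) × [bracket] = (2097/π) × 0.450834 = 300.9 W/m².

Q̄ ≈ 301 W/m²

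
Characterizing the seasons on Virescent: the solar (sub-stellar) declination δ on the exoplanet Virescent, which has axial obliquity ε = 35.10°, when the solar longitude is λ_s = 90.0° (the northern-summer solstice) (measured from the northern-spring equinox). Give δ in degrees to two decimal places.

sin δ = sin ε · sin λ_s = sin 35.10° × sin 90.0° = 0.575005.
δ = arcsin(0.575005) = +35.10°.

δ = +35.10°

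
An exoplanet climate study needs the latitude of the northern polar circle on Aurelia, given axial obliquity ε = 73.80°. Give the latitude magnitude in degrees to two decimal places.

16.20°

The polar circle is the lowest latitude that experiences at least one full rotation of continuous daylight at the northern-summer solstice; it lies at |φ| = 90° − ε = 90° − 73.80° = 16.20°.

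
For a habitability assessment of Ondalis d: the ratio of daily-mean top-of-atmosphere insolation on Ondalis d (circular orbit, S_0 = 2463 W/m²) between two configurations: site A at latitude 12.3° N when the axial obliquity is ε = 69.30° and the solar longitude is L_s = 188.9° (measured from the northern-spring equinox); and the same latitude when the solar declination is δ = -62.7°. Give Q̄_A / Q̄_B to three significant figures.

Q̄_A / Q̄_B ≈ 4.80

— Configuration A (ϕ=+12.3°):
Solar declination: sin δ = sin ε · sin L_s = sin 69.30° × sin 188.9° = -0.14472, so δ = -8.321°.
cos h₀ = −tan(+12.3°) tan(-8.321°) = 0.0319, h₀ = 1.5389 rad.
Bracket: h₀ sin ϕ sin δ + cos ϕ cos δ sin h₀ = 1.5389×0.21303×-0.14472 + 0.97705×0.98947×0.99949 = -0.047444 + 0.966269 = 0.918825.
Q̄ = (S_0/π) × [bracket] = (2463/π) × 0.918825 = 720.36 W/m².
— Configuration B (ϕ=+12.3°):
cos h₀ = −tan(+12.3°) tan(-62.700°) = 0.4224, h₀ = 1.1347 rad.
Bracket: h₀ sin ϕ sin δ + cos ϕ cos δ sin h₀ = 1.1347×0.21303×-0.88862 + 0.97705×0.45865×0.90639 = -0.214802 + 0.406175 = 0.191373.
Q̄ = (S_0/π) × [bracket] = (2463/π) × 0.191373 = 150.04 W/m².
Ratio Q̄_A / Q̄_B = 720.36 / 150.04 = 4.801.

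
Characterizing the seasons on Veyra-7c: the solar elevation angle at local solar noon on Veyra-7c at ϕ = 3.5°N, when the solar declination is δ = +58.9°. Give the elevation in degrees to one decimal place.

At local noon the hour angle is zero, so the zenith angle equals |ϕ − δ| = |+3.5° − (+58.900°)| = 55.400°.
Elevation = 90° − 55.400° = 34.6°.

34.6°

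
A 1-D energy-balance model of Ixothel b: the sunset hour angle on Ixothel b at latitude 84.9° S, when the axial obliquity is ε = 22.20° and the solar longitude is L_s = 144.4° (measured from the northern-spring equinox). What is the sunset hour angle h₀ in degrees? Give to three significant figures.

h₀ = 0.00°

Solar declination: sin δ = sin ε · sin L_s = sin 22.20° × sin 144.4° = 0.21995, so δ = +12.706°.
cos h₀ = −tan ϕ · tan δ = 2.5264 ≥ 1, so the host star never rises (polar night) and h₀ = 0.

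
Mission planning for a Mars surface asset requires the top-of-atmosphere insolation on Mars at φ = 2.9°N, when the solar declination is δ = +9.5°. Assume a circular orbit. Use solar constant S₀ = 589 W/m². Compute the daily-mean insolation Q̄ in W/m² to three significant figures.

cos H₀ = −tan(+2.9°) tan(+9.500°) = -0.0085, H₀ = 1.5793 rad.
Bracket: H₀ sin φ sin δ + cos φ cos δ sin H₀ = 1.5793×0.05059×0.16505 + 0.99872×0.98629×0.99996 = 0.013187 + 0.984988 = 0.998175.
Q̄ = (S₀/π) × [bracket] = (589/π) × 0.998175 = 187.1 W/m².

Q̄ ≈ 187 W/m²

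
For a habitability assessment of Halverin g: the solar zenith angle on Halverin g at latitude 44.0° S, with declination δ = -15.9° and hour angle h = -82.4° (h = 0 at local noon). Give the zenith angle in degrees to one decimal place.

cos θ_z = sin ϕ sin δ + cos ϕ cos δ cos h = 0.190308 + 0.091497 = 0.281805.
θ_z = arccos(0.281805) = 73.6°.

θ_z = 73.6°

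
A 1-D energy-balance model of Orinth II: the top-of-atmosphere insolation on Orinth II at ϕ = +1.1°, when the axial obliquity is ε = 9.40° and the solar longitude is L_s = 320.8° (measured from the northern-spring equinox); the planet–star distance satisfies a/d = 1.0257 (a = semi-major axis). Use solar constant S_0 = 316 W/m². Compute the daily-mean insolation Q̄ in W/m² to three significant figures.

Q̄ ≈ 105 W/m²

Solar declination: sin δ = sin ε · sin L_s = sin 9.40° × sin 320.8° = -0.10323, so δ = -5.925°.
cos h₀ = −tan(+1.1°) tan(-5.925°) = 0.0020, h₀ = 1.5688 rad.
Bracket: h₀ sin ϕ sin δ + cos ϕ cos δ sin h₀ = 1.5688×0.01920×-0.10323 + 0.99982×0.99466×1.00000 = -0.003109 + 0.994481 = 0.991372.
Inverse-square distance factor (a/d)² = 1.0257² = 1.052060.
Q̄ = (S_0/π) × 1.052060 × [bracket] = (316/π) × 1.052060 × 0.991372 = 104.9 W/m².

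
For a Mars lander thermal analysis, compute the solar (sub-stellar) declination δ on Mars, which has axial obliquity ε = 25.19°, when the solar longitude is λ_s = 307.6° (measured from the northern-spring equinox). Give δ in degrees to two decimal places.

δ = -19.71°

sin δ = sin ε · sin λ_s = sin 25.19° × sin 307.6° = -0.337215.
δ = arcsin(-0.337215) = -19.71°.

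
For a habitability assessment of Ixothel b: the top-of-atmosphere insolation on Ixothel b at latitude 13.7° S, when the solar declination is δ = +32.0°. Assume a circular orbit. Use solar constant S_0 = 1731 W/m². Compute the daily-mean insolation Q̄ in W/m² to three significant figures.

Q̄ ≈ 351 W/m²

cos h₀ = −tan(-13.7°) tan(+32.000°) = 0.1523, h₀ = 1.4179 rad.
Bracket: h₀ sin ϕ sin δ + cos ϕ cos δ sin h₀ = 1.4179×-0.23684×0.52992 + 0.97155×0.84805×0.98833 = -0.177955 + 0.814308 = 0.636353.
Q̄ = (S_0/π) × [bracket] = (1731/π) × 0.636353 = 350.6 W/m².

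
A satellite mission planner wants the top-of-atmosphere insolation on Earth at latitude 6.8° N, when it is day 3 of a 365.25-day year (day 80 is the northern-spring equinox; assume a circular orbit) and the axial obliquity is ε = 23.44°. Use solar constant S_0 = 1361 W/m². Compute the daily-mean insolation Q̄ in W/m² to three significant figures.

Solar longitude: L_s = 360° × (3 − 80)/365.25 = -75.893°, i.e. -75.893° + 360° = 284.107°.
sin δ = sin 23.44° × sin 284.107° = -0.38579, so δ = -22.693°.
cos h₀ = −tan(+6.8°) tan(-22.693°) = 0.0499, h₀ = 1.5209 rad.
Bracket: h₀ sin ϕ sin δ + cos ϕ cos δ sin h₀ = 1.5209×0.11840×-0.38579 + 0.99297×0.92259×0.99876 = -0.069471 + 0.914968 = 0.845497.
Q̄ = (S_0/π) × [bracket] = (1361/π) × 0.845497 = 366.3 W/m².

Q̄ ≈ 366 W/m²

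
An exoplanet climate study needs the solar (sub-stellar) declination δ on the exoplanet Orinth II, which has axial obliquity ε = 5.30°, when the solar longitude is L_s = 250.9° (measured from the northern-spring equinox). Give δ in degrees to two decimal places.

sin δ = sin ε · sin L_s = sin 5.30° × sin 250.9° = -0.087285.
δ = arcsin(-0.087285) = -5.01°.

δ = -5.01°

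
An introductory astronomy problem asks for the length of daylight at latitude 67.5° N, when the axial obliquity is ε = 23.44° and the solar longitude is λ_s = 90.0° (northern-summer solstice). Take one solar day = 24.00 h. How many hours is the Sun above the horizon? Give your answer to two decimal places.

24.00 h

Solar declination: sin δ = sin ε · sin λ_s = sin 23.44° × sin 90.0° = 0.39779, so δ = +23.440°.
Sunrise equation: cos H₀ = −tan φ · tan δ = -1.0467 ≤ −1, so the Sun never sets (polar day) and H₀ = π.
Daylight = 2H₀/(2π) × 24.00 h = (3.1416/π) × 24.00 = 24.00 h.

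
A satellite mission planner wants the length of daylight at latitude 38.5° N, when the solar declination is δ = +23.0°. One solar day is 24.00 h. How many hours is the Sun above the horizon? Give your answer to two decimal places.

cos H₀ = −tan φ · tan δ = −tan(+38.5°) × tan(+23.000°) = -0.3376, so H₀ = 1.9152 rad = 109.73°.
Daylight = 2H₀/(2π) × 24.00 h = (1.9152/π) × 24.00 = 14.63 h.

14.63 h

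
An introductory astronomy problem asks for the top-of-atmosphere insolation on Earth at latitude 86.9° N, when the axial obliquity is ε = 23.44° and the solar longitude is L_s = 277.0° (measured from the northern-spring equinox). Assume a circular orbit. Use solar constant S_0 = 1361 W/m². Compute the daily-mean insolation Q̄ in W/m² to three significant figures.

Q̄ ≈ 0.00 W/m²

Solar declination: sin δ = sin ε · sin L_s = sin 23.44° × sin 277.0° = -0.39482, so δ = -23.255°.
cos h₀ = −tan(+86.9°) tan(-23.255°) = 7.9349 ≥ 1 ⇒ polar night, h₀ = 0 and Q̄ = 0.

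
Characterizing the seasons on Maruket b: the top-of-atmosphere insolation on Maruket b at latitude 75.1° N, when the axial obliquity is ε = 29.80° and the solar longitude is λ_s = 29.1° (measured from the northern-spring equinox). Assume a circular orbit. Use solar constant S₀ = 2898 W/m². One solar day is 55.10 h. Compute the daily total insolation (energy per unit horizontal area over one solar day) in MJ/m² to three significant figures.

Solar declination: sin δ = sin ε · sin λ_s = sin 29.80° × sin 29.1° = 0.24170, so δ = +13.987°.
cos H₀ = −tan(+75.1°) tan(+13.987°) = -0.9361, H₀ = 2.7822 rad.
Bracket: H₀ sin φ sin δ + cos φ cos δ sin H₀ = 2.7822×0.96638×0.24170 + 0.25713×0.97035×0.35170 = 0.649850 + 0.087751 = 0.737601.
Q̄ = (S₀/π) × [bracket] = (2898/π) × 0.737601 = 680.41 W/m².
Daily total = Q̄ × 55.10 h × 3600 s/h = 680.41 × 55.10 × 3600 / 10⁶ = 135.0 MJ/m².

135 MJ/m²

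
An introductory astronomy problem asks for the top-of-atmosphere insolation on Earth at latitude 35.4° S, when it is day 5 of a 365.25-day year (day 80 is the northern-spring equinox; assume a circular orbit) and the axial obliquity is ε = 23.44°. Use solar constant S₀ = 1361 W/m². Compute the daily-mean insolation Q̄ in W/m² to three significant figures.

Q̄ ≈ 491 W/m²

Solar longitude: λ_s = 360° × (5 − 80)/365.25 = -73.922°, i.e. -73.922° + 360° = 286.078°.
sin δ = sin 23.44° × sin 286.078° = -0.38223, so δ = -22.472°.
cos H₀ = −tan(-35.4°) tan(-22.472°) = -0.2940, H₀ = 1.8692 rad.
Bracket: H₀ sin φ sin δ + cos φ cos δ sin H₀ = 1.8692×-0.57928×-0.38223 + 0.81513×0.92407×0.95582 = 0.413875 + 0.719959 = 1.133834.
Q̄ = (S₀/π) × [bracket] = (1361/π) × 1.133834 = 491.2 W/m².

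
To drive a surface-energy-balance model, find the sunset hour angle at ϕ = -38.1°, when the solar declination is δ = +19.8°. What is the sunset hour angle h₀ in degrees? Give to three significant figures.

cos h₀ = −tan ϕ · tan δ = −tan(-38.1°) × tan(+19.800°) = 0.2823, so h₀ = 1.2846 rad = 73.60°.

h₀ = 73.6°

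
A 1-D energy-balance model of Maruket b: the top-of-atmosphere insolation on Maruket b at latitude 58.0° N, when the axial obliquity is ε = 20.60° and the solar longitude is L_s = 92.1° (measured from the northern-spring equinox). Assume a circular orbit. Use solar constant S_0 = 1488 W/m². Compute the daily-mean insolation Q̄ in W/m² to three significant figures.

Solar declination: sin δ = sin ε · sin L_s = sin 20.60° × sin 92.1° = 0.35161, so δ = +20.586°.
cos h₀ = −tan(+58.0°) tan(+20.586°) = -0.6011, h₀ = 2.2156 rad.
Bracket: h₀ sin ϕ sin δ + cos ϕ cos δ sin h₀ = 2.2156×0.84805×0.35161 + 0.52992×0.93615×0.79920 = 0.660654 + 0.396471 = 1.057125.
Q̄ = (S_0/π) × [bracket] = (1488/π) × 1.057125 = 500.7 W/m².

Q̄ ≈ 501 W/m²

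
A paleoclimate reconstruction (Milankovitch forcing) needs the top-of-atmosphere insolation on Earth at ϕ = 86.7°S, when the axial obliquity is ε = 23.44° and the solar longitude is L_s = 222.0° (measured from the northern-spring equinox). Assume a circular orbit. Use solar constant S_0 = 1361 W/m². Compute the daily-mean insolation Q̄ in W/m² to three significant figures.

Q̄ ≈ 362 W/m²

Solar declination: sin δ = sin ε · sin L_s = sin 23.44° × sin 222.0° = -0.26617, so δ = -15.437°.
cos h₀ = −tan(-86.7°) tan(-15.437°) = -4.7890 ≤ −1 ⇒ polar day, h₀ = π.
Bracket: h₀ sin ϕ sin δ + cos ϕ cos δ sin h₀ = 3.1416×-0.99834×-0.26617 + 0.05756×0.96393×0.00000 = 0.834812 + 0.000000 = 0.834812.
Q̄ = (S_0/π) × [bracket] = (1361/π) × 0.834812 = 361.7 W/m².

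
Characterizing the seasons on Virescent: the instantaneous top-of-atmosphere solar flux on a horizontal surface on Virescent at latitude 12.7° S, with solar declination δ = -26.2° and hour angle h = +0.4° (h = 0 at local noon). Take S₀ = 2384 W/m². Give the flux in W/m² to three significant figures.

cos θ_z = sin φ sin δ + cos φ cos δ cos h = 0.097063 + 0.875285 = 0.972348.
Flux = S₀ · cos θ_z = 2384 × 0.972348 = 2318 W/m².

2.32e+03 W/m²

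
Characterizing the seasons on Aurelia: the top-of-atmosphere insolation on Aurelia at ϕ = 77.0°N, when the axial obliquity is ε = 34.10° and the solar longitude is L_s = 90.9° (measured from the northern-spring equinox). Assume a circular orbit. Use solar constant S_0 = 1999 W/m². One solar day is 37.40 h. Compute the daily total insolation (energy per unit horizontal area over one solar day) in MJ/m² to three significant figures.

147 MJ/m²

Solar declination: sin δ = sin ε · sin L_s = sin 34.10° × sin 90.9° = 0.56057, so δ = +34.095°.
cos h₀ = −tan(+77.0°) tan(+34.095°) = -2.9321 ≤ −1 ⇒ polar day, h₀ = π.
Bracket: h₀ sin ϕ sin δ + cos ϕ cos δ sin h₀ = 3.1416×0.97437×0.56057 + 0.22495×0.82811×0.00000 = 1.715950 + 0.000000 = 1.715950.
Q̄ = (S_0/π) × [bracket] = (1999/π) × 1.715950 = 1091.9 W/m².
Daily total = Q̄ × 37.40 h × 3600 s/h = 1091.9 × 37.40 × 3600 / 10⁶ = 147.0 MJ/m².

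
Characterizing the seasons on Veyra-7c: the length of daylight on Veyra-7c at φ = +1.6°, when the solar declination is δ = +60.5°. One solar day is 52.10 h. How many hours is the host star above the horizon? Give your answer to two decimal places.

cos H₀ = −tan φ · tan δ = −tan(+1.6°) × tan(+60.500°) = -0.0494, so H₀ = 1.6202 rad = 92.83°.
Daylight = 2H₀/(2π) × 52.10 h = (1.6202/π) × 52.10 = 26.87 h.

26.87 h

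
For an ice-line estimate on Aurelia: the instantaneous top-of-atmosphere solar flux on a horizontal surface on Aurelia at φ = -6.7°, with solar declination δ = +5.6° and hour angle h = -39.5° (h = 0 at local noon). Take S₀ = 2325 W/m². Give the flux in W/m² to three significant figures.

1.75e+03 W/m²

cos θ_z = sin φ sin δ + cos φ cos δ cos h = -0.011385 + 0.762697 = 0.751312.
Flux = S₀ · cos θ_z = 2325 × 0.751312 = 1747 W/m².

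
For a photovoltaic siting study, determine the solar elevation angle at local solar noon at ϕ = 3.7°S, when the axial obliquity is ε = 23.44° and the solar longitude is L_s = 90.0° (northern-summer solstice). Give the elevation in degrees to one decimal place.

Solar declination: sin δ = sin ε · sin L_s = sin 23.44° × sin 90.0° = 0.39779, so δ = +23.440°.
At local noon the hour angle is zero, so the zenith angle equals |ϕ − δ| = |-3.7° − (+23.440°)| = 27.140°.
Elevation = 90° − 27.140° = 62.9°.

62.9°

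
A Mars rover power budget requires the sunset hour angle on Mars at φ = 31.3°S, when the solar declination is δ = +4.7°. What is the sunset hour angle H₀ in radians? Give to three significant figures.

cos H₀ = −tan φ · tan δ = −tan(-31.3°) × tan(+4.700°) = 0.0500, so H₀ = 1.5208 rad = 87.13°.

H₀ = 1.52 rad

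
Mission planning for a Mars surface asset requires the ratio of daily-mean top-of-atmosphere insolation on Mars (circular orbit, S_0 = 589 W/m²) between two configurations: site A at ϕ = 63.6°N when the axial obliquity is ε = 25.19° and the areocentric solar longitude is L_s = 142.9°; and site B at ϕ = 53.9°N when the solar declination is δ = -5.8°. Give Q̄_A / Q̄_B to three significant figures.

— Configuration A (ϕ=+63.6°):
sin δ = sin 25.19° × sin 142.9° = 0.25674, so δ = +14.877°.
cos h₀ = −tan(+63.6°) tan(+14.877°) = -0.5351, h₀ = 2.1355 rad.
Bracket: h₀ sin ϕ sin δ + cos ϕ cos δ sin h₀ = 2.1355×0.89571×0.25674 + 0.44464×0.96648×0.84477 = 0.491089 + 0.363028 = 0.854117.
Q̄ = (S_0/π) × [bracket] = (589/π) × 0.854117 = 160.13 W/m².
— Configuration B (ϕ=+53.9°):
cos h₀ = −tan(+53.9°) tan(-5.800°) = 0.1393, h₀ = 1.4310 rad.
Bracket: h₀ sin ϕ sin δ + cos ϕ cos δ sin h₀ = 1.4310×0.80799×-0.10106 + 0.58920×0.99488×0.99025 = -0.116849 + 0.580468 = 0.463619.
Q̄ = (S_0/π) × [bracket] = (589/π) × 0.463619 = 86.921 W/m².
Ratio Q̄_A / Q̄_B = 160.13 / 86.921 = 1.842.

Q̄_A / Q̄_B ≈ 1.84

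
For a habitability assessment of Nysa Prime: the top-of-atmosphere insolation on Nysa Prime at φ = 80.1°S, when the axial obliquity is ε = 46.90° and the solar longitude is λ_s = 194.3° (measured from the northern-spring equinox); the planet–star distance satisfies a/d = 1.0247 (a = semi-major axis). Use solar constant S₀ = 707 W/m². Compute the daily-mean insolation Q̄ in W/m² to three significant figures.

Q̄ ≈ 132 W/m²

Solar declination: sin δ = sin ε · sin λ_s = sin 46.90° × sin 194.3° = -0.18035, so δ = -10.390°.
cos H₀ = −tan(-80.1°) tan(-10.390°) = -1.0506 ≤ −1 ⇒ polar day, H₀ = π.
Bracket: H₀ sin φ sin δ + cos φ cos δ sin H₀ = 3.1416×-0.98511×-0.18035 + 0.17193×0.98360×0.00000 = 0.558151 + 0.000000 = 0.558151.
Inverse-square distance factor (a/d)² = 1.0247² = 1.050010.
Q̄ = (S₀/π) × 1.050010 × [bracket] = (707/π) × 1.050010 × 0.558151 = 131.9 W/m².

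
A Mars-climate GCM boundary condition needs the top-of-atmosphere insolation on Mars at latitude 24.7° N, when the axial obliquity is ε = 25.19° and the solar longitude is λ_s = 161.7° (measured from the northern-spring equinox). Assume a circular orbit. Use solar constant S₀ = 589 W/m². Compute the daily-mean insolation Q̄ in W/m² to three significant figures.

Q̄ ≈ 186 W/m²

Solar declination: sin δ = sin ε · sin λ_s = sin 25.19° × sin 161.7° = 0.13364, so δ = +7.680°.
cos H₀ = −tan(+24.7°) tan(+7.680°) = -0.0620, H₀ = 1.6329 rad.
Bracket: H₀ sin φ sin δ + cos φ cos δ sin H₀ = 1.6329×0.41787×0.13364 + 0.90851×0.99103×0.99807 = 0.091188 + 0.898623 = 0.989811.
Q̄ = (S₀/π) × [bracket] = (589/π) × 0.989811 = 185.6 W/m².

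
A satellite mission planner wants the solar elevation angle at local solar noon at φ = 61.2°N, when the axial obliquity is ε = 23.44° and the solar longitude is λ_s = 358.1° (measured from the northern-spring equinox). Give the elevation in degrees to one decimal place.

28.0°

Solar declination: sin δ = sin ε · sin λ_s = sin 23.44° × sin 358.1° = -0.01319, so δ = -0.756°.
At local noon the hour angle is zero, so the zenith angle equals |φ − δ| = |+61.2° − (-0.756°)| = 61.956°.
Elevation = 90° − 61.956° = 28.0°.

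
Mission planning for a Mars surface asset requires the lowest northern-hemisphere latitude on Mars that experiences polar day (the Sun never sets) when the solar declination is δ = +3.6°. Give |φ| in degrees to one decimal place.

|φ| = 86.4°

Polar day requires cos H₀ = −tan φ tan δ ≤ −1, i.e. tan φ tan δ ≥ 1.
The boundary is |tan φ| · |tan δ| = 1, so |φ| = 90° − |δ| = 90° − 3.6° = 86.4° in the northern hemisphere.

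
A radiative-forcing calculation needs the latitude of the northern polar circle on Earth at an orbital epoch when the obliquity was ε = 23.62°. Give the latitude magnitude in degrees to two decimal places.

66.38°

The polar circle is the lowest latitude that experiences at least one full rotation of continuous daylight at the northern-summer solstice; it lies at |φ| = 90° − ε = 90° − 23.62° = 66.38°.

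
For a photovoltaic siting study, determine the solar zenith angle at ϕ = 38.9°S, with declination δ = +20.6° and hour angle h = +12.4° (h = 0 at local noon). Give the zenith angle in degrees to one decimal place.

θ_z = 60.6°

cos θ_z = sin ϕ sin δ + cos ϕ cos δ cos h = -0.220944 + 0.711488 = 0.490544.
θ_z = arccos(0.490544) = 60.6°.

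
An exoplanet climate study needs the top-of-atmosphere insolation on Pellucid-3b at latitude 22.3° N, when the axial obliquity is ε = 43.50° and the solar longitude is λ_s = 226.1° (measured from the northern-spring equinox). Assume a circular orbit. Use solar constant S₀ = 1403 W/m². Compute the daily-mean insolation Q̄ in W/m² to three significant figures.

Solar declination: sin δ = sin ε · sin λ_s = sin 43.50° × sin 226.1° = -0.49599, so δ = -29.735°.
cos H₀ = −tan(+22.3°) tan(-29.735°) = 0.2343, H₀ = 1.3343 rad.
Bracket: H₀ sin φ sin δ + cos φ cos δ sin H₀ = 1.3343×0.37946×-0.49599 + 0.92521×0.86833×0.97217 = -0.251126 + 0.781029 = 0.529903.
Q̄ = (S₀/π) × [bracket] = (1403/π) × 0.529903 = 236.6 W/m².

Q̄ ≈ 237 W/m²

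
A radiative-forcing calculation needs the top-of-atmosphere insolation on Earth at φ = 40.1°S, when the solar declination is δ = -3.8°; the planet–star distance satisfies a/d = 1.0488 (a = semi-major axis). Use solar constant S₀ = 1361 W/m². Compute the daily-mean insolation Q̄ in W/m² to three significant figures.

cos H₀ = −tan(-40.1°) tan(-3.800°) = -0.0559, H₀ = 1.6268 rad.
Bracket: H₀ sin φ sin δ + cos φ cos δ sin H₀ = 1.6268×-0.64412×-0.06627 + 0.76492×0.99780×0.99843 = 0.069441 + 0.762039 = 0.831480.
Inverse-square distance factor (a/d)² = 1.0488² = 1.099981.
Q̄ = (S₀/π) × 1.099981 × [bracket] = (1361/π) × 1.099981 × 0.831480 = 396.2 W/m².

Q̄ ≈ 396 W/m²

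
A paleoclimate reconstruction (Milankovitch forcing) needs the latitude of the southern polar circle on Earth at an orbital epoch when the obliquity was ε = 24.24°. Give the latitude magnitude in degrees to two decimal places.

65.76°

The polar circle is the lowest latitude that experiences at least one full rotation of continuous darkness at the northern-summer solstice; it lies at |ϕ| = 90° − ε = 90° − 24.24° = 65.76°.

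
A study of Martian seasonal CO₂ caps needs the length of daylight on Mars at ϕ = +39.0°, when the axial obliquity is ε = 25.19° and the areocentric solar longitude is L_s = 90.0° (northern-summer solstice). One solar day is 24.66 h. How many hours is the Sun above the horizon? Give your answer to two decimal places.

sin δ = sin 25.19° × sin 90.0° = 0.42562, so δ = +25.190°.
cos h₀ = −tan ϕ · tan δ = −tan(+39.0°) × tan(+25.190°) = -0.3809, so h₀ = 1.9615 rad = 112.39°.
Daylight = 2h₀/(2π) × 24.66 h = (1.9615/π) × 24.66 = 15.40 h.

15.40 h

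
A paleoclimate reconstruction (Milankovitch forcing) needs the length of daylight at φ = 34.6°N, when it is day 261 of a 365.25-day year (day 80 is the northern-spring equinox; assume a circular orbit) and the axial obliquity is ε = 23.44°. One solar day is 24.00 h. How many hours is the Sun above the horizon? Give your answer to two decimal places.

Solar longitude: λ_s = 360° × (261 − 80)/365.25 = 178.398°.
sin δ = sin 23.44° × sin 178.398° = 0.01112, so δ = +0.637°.
cos H₀ = −tan φ · tan δ = −tan(+34.6°) × tan(+0.637°) = -0.0077, so H₀ = 1.5785 rad = 90.44°.
Daylight = 2H₀/(2π) × 24.00 h = (1.5785/π) × 24.00 = 12.06 h.

12.06 h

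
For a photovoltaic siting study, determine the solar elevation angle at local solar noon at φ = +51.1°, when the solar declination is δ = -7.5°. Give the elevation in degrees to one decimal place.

At local noon the hour angle is zero, so the zenith angle equals |φ − δ| = |+51.1° − (-7.500°)| = 58.600°.
Elevation = 90° − 58.600° = 31.4°.

31.4°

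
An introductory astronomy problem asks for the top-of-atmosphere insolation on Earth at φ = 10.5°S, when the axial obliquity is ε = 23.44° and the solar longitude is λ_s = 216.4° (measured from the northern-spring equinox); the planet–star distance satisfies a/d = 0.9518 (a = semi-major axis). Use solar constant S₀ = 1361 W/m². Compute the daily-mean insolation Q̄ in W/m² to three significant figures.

Solar declination: sin δ = sin ε · sin λ_s = sin 23.44° × sin 216.4° = -0.23606, so δ = -13.654°.
cos H₀ = −tan(-10.5°) tan(-13.654°) = -0.0450, H₀ = 1.6158 rad.
Bracket: H₀ sin φ sin δ + cos φ cos δ sin H₀ = 1.6158×-0.18224×-0.23606 + 0.98325×0.97174×0.99899 = 0.069511 + 0.954498 = 1.024009.
Inverse-square distance factor (a/d)² = 0.9518² = 0.905923.
Q̄ = (S₀/π) × 0.905923 × [bracket] = (1361/π) × 0.905923 × 1.024009 = 401.9 W/m².

Q̄ ≈ 402 W/m²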